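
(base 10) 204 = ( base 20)a4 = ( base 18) b6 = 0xCC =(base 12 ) 150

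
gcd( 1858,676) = 2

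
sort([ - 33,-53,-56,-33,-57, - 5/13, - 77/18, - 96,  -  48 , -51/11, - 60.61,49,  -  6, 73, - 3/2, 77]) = [ - 96, - 60.61,-57, -56 , - 53 , - 48,- 33, - 33,  -  6, - 51/11,-77/18, - 3/2,  -  5/13, 49, 73,77] 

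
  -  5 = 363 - 368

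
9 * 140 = 1260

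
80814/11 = 7346 + 8/11=7346.73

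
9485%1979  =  1569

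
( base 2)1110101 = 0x75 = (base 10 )117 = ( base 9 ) 140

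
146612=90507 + 56105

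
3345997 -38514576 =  - 35168579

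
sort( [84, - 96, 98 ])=[  -  96, 84,  98] 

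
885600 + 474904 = 1360504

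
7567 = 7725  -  158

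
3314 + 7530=10844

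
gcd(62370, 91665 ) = 945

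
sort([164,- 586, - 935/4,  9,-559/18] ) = [ - 586, - 935/4, - 559/18, 9, 164 ]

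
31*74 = 2294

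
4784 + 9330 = 14114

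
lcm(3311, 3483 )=268191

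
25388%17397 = 7991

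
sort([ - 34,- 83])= [  -  83, - 34]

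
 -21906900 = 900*( - 24341)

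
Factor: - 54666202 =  - 2^1* 41^1*379^1 * 1759^1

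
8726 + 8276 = 17002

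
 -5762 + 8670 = 2908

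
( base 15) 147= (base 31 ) 9D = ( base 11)246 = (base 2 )100100100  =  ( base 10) 292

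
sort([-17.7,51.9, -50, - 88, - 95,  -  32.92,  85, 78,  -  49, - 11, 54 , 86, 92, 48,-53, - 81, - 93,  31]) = [ - 95, - 93,-88 ,-81, - 53 , - 50, -49, - 32.92, -17.7,-11, 31,48,51.9, 54,78, 85,86,92] 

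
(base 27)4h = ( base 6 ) 325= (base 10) 125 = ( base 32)3t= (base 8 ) 175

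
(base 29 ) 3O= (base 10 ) 111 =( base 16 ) 6f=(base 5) 421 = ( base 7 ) 216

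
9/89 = 9/89= 0.10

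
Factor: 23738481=3^3*13^1*67631^1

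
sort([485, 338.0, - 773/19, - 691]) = [-691,  -  773/19, 338.0, 485]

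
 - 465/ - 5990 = 93/1198 = 0.08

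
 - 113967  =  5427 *( - 21) 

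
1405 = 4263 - 2858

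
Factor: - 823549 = -353^1*2333^1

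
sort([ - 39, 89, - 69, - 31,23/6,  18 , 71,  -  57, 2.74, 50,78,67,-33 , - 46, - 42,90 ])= [- 69, - 57,-46, - 42, - 39, - 33, - 31,2.74,23/6, 18, 50, 67,71,  78,89, 90 ] 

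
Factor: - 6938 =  - 2^1*3469^1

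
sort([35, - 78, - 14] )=[ - 78, - 14,35]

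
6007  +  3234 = 9241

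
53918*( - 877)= - 47286086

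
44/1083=44/1083 = 0.04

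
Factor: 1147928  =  2^3*43^1 *47^1 *71^1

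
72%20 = 12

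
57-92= - 35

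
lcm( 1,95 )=95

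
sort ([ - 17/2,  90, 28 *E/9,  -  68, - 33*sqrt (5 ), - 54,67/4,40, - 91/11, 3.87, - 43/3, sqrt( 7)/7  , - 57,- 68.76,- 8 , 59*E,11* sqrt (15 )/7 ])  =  [ - 33*sqrt( 5 ), - 68.76, -68, - 57, - 54, - 43/3 , - 17/2, -91/11, - 8,sqrt( 7) /7,3.87, 11*sqrt( 15 ) /7,  28*E/9,67/4,40,90,59*E ]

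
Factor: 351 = 3^3 *13^1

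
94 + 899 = 993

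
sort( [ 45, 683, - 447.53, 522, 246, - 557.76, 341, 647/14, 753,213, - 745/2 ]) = [ - 557.76, - 447.53, - 745/2, 45, 647/14,213, 246, 341, 522, 683 , 753 ] 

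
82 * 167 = 13694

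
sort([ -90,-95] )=[ -95, - 90 ] 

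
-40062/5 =-8013 + 3/5 = - 8012.40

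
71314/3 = 23771 +1/3 = 23771.33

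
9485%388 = 173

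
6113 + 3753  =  9866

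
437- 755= - 318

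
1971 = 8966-6995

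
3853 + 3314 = 7167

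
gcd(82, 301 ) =1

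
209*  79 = 16511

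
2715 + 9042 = 11757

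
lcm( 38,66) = 1254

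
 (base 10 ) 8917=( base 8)21325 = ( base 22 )I97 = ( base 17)1DE9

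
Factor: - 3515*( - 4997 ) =5^1*19^2*37^1*263^1 = 17564455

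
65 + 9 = 74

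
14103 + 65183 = 79286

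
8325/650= 12 + 21/26 = 12.81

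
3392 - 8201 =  - 4809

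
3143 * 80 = 251440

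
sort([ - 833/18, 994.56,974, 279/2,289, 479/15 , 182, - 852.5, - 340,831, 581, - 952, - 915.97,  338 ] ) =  [  -  952, - 915.97,  -  852.5, -340, - 833/18, 479/15 , 279/2,182,289, 338, 581 , 831,  974, 994.56] 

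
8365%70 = 35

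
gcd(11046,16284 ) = 6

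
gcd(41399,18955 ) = 1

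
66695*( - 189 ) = - 12605355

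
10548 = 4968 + 5580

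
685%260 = 165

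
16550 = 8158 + 8392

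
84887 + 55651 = 140538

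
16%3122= 16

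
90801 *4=363204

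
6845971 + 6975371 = 13821342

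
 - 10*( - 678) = 6780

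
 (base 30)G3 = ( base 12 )343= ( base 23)L0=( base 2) 111100011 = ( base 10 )483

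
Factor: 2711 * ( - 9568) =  - 2^5 *13^1*23^1*2711^1 = - 25938848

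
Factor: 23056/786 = 88/3 = 2^3*3^( - 1)*11^1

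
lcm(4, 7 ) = 28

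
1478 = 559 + 919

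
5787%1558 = 1113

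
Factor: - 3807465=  - 3^1* 5^1*41^2*151^1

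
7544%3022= 1500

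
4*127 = 508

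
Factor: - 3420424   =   - 2^3* 7^1*103^1*593^1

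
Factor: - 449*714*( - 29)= 2^1*3^1 * 7^1*17^1*29^1*449^1=   9296994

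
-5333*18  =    -  95994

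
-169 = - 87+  - 82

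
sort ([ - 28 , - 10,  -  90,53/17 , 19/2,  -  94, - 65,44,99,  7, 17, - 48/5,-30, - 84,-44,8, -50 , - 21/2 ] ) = [ - 94,  -  90, - 84, - 65, - 50,  -  44,-30,  -  28, - 21/2, - 10  , - 48/5, 53/17,7,8,19/2, 17,44,99 ] 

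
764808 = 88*8691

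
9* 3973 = 35757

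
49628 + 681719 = 731347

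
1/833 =1/833=0.00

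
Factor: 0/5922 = 0^1 = 0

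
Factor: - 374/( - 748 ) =2^( - 1)= 1/2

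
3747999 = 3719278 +28721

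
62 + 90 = 152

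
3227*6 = 19362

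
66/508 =33/254= 0.13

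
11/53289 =11/53289 = 0.00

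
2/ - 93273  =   - 2/93273 = - 0.00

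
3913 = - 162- - 4075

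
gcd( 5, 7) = 1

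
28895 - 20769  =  8126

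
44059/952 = 46+267/952 = 46.28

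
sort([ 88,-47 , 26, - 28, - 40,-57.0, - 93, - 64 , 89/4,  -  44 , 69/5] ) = [ - 93 , - 64, - 57.0, - 47 , - 44,-40, - 28, 69/5 , 89/4,26 , 88]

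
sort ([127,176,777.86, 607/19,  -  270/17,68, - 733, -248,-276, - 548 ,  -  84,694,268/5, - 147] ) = [  -  733, - 548 , - 276, - 248, - 147, - 84,- 270/17,607/19 , 268/5, 68,127,176, 694 , 777.86]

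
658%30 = 28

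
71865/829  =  86 + 571/829= 86.69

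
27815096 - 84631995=  -  56816899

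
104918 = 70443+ 34475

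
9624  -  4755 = 4869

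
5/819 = 5/819 = 0.01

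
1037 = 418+619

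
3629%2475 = 1154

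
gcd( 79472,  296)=8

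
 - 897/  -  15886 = 69/1222 = 0.06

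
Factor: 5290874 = 2^1* 23^1*115019^1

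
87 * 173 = 15051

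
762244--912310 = 1674554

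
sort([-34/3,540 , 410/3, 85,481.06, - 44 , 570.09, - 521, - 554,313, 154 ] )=[ - 554,-521, - 44, - 34/3, 85, 410/3, 154, 313,481.06,540,570.09 ] 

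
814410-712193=102217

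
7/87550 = 7/87550 = 0.00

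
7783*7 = 54481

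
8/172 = 2/43  =  0.05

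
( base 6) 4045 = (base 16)37D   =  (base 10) 893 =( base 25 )1ai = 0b1101111101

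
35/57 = 35/57 = 0.61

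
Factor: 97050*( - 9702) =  - 941579100 = -  2^2*3^3*5^2*7^2*11^1* 647^1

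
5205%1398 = 1011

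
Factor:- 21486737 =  - 21486737^1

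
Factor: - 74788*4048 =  - 302741824 =-  2^6*7^1*11^1 *23^1*2671^1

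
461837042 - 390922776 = 70914266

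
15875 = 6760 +9115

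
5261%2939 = 2322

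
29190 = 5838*5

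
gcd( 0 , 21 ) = 21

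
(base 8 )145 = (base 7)203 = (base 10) 101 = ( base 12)85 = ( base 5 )401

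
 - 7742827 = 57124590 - 64867417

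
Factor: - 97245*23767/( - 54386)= 2^( - 1)*3^2*5^1*71^( - 1) * 383^ ( - 1) * 2161^1*23767^1 = 2311221915/54386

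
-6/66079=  - 6/66079= - 0.00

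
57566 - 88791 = -31225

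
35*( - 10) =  - 350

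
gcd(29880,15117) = 3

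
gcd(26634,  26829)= 3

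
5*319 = 1595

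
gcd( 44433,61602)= 3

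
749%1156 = 749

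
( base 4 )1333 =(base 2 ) 1111111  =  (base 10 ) 127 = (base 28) 4f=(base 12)a7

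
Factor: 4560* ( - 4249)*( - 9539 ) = 184822322160 = 2^4*3^1 * 5^1*7^1*19^1*607^1*9539^1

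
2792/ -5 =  - 559 + 3/5 = - 558.40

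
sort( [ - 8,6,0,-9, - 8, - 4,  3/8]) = [ - 9, - 8,  -  8,-4 , 0,3/8,6] 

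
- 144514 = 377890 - 522404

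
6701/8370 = 6701/8370 = 0.80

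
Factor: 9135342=2^1*3^5*18797^1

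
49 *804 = 39396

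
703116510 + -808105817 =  - 104989307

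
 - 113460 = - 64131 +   -  49329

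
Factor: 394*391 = 154054 = 2^1 * 17^1*23^1*197^1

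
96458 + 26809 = 123267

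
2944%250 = 194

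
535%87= 13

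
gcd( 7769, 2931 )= 1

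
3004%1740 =1264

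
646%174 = 124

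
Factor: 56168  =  2^3*7^1 * 17^1*59^1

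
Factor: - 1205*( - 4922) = 2^1*5^1 * 23^1*107^1*241^1 =5931010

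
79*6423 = 507417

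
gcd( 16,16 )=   16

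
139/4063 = 139/4063 = 0.03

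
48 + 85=133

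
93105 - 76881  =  16224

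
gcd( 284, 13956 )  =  4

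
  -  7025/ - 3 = 2341 + 2/3 = 2341.67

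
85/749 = 85/749 = 0.11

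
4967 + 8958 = 13925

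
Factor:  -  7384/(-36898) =3692/18449 = 2^2* 13^1*19^(-1)*71^1*971^( - 1)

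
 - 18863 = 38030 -56893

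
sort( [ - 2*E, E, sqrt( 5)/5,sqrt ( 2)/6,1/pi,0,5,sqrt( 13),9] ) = [ - 2*E,0,sqrt( 2)/6, 1/pi,sqrt( 5) /5,E,  sqrt ( 13 ),5, 9] 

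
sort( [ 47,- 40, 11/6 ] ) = [ - 40,11/6 , 47]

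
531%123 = 39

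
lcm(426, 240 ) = 17040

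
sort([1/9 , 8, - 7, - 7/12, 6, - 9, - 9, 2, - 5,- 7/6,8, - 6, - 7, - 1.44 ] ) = [-9, - 9, - 7,-7, - 6  , - 5, - 1.44,-7/6, - 7/12, 1/9,2, 6, 8, 8] 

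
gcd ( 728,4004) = 364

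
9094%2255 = 74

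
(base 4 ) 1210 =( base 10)100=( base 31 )37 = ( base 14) 72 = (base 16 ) 64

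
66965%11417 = 9880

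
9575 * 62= 593650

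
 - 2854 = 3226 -6080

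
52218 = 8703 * 6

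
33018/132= 250 + 3/22 = 250.14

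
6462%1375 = 962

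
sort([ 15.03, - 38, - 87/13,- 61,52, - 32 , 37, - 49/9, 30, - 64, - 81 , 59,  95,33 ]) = [ - 81 , - 64, - 61, - 38, -32,-87/13,  -  49/9, 15.03, 30,  33, 37,52, 59, 95 ] 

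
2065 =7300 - 5235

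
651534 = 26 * 25059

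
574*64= 36736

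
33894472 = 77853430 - 43958958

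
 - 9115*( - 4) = 36460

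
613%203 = 4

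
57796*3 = 173388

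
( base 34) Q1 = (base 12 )619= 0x375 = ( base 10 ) 885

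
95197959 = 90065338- - 5132621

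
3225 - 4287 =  - 1062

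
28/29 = 28/29 = 0.97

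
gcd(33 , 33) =33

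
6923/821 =8 + 355/821=8.43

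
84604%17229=15688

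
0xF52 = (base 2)111101010010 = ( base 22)826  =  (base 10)3922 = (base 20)9g2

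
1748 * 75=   131100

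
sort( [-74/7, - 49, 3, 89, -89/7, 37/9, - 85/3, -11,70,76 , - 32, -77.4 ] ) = [ -77.4, - 49 , - 32,-85/3,-89/7 , - 11,-74/7, 3, 37/9,70,76, 89] 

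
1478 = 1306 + 172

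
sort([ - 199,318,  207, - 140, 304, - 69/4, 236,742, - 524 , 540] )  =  [ - 524, - 199, - 140, - 69/4, 207, 236,304 , 318,540,  742 ] 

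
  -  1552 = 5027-6579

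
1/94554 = 1/94554 = 0.00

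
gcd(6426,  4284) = 2142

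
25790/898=28  +  323/449 = 28.72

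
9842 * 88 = 866096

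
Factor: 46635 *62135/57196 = 2^( - 2 )*3^1*5^2*17^2*43^1 * 79^(-1 )*181^(  -  1)*3109^1= 2897665725/57196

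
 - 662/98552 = - 1+48945/49276 =- 0.01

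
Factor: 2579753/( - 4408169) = -11^1*29^1*31^( - 1) * 53^(-1 )*2683^( - 1 )*8087^1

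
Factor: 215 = 5^1*43^1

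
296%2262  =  296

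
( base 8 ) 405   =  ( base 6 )1113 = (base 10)261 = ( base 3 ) 100200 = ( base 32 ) 85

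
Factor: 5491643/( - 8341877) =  - 29^1*409^1*463^1 * 8341877^( - 1) 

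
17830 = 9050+8780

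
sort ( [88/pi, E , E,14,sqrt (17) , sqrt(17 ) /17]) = [ sqrt(17 ) /17 , E,E, sqrt( 17 ) , 14,  88/pi]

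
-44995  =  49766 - 94761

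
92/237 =92/237 = 0.39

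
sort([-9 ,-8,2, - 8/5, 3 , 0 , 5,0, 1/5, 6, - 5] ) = [ - 9, - 8,-5, - 8/5, 0, 0, 1/5, 2, 3,5,6]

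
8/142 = 4/71  =  0.06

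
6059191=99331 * 61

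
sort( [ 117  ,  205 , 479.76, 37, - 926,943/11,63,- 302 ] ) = [  -  926, - 302, 37, 63, 943/11, 117, 205, 479.76]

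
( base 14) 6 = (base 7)6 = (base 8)6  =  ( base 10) 6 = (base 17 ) 6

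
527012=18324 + 508688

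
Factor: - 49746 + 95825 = 11^1*59^1*71^1 = 46079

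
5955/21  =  1985/7 =283.57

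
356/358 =178/179 =0.99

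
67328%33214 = 900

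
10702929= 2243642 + 8459287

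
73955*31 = 2292605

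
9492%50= 42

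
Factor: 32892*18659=613731828 = 2^2*3^1*47^1*397^1*2741^1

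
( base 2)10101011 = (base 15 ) B6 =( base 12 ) 123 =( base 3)20100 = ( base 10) 171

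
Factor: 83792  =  2^4 * 5237^1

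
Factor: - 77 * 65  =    -  5^1 *7^1 *11^1 * 13^1= - 5005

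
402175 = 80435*5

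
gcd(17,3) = 1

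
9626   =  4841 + 4785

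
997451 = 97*10283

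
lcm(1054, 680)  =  21080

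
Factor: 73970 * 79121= 5852580370 = 2^1*5^1*7^1*13^1*89^1*127^1*569^1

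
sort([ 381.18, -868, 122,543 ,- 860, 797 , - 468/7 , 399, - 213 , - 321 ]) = [-868,  -  860  ,-321,-213,  -  468/7,122,381.18,399, 543 , 797 ]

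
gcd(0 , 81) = 81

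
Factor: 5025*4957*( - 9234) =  - 230009013450 = -2^1*3^6*5^2 * 19^1*67^1*4957^1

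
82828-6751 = 76077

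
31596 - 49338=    -17742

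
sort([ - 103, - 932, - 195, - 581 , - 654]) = [ -932, - 654, - 581, - 195, - 103]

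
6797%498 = 323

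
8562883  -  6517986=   2044897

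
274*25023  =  6856302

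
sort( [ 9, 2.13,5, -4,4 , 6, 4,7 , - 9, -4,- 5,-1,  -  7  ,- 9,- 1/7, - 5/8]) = [ - 9, - 9, - 7, - 5,  -  4,-4,-1,- 5/8, - 1/7, 2.13, 4, 4,5, 6,  7, 9]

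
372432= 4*93108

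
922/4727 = 922/4727 = 0.20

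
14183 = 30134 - 15951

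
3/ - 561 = -1/187 = -0.01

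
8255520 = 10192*810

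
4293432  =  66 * 65052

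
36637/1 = 36637 = 36637.00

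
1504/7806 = 752/3903 = 0.19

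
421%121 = 58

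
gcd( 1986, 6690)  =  6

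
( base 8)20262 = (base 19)143A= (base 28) AIQ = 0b10000010110010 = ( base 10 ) 8370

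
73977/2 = 36988 + 1/2 = 36988.50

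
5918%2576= 766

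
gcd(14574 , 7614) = 6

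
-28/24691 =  - 1 + 24663/24691 = -0.00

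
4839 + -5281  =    -  442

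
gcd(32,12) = 4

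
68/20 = 3 + 2/5 = 3.40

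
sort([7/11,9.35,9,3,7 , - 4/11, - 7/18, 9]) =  [-7/18,-4/11,7/11,3,7,9,9, 9.35 ] 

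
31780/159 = 31780/159 = 199.87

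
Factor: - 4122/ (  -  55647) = 2^1*3^(-3 ) = 2/27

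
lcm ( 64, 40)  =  320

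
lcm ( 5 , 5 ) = 5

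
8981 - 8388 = 593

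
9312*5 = 46560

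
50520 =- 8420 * (-6 )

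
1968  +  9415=11383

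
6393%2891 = 611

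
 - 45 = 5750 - 5795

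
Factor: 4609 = 11^1 * 419^1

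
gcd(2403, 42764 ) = 1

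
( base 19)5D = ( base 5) 413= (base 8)154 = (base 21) 53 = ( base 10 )108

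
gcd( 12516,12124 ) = 28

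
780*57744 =45040320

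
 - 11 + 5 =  - 6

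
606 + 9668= 10274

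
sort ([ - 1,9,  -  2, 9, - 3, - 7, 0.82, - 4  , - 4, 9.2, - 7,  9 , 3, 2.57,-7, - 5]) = [ - 7, - 7, - 7, - 5, - 4, - 4,  -  3, - 2, - 1, 0.82,2.57 , 3,9, 9, 9, 9.2]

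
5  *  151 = 755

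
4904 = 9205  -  4301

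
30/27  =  1+1/9  =  1.11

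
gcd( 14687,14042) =1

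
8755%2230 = 2065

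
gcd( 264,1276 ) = 44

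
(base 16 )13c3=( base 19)e05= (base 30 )5ij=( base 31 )586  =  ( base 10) 5059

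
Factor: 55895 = 5^1*7^1*1597^1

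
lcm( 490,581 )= 40670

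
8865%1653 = 600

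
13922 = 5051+8871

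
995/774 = 1 + 221/774 = 1.29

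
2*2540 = 5080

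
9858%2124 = 1362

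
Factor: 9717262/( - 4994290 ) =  - 5^( - 1) * 7^(-1) * 29^1 *239^1*701^1*71347^(-1 ) = - 4858631/2497145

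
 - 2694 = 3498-6192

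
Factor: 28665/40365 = 49/69  =  3^(  -  1 )*7^2*23^(-1 )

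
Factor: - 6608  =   - 2^4*7^1*59^1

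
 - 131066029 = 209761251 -340827280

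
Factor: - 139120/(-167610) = 376/453= 2^3*3^(-1 )*47^1*151^( - 1) 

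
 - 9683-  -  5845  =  - 3838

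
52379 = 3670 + 48709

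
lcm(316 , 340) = 26860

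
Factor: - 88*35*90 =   -  277200 = - 2^4*3^2 * 5^2 * 7^1*11^1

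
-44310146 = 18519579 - 62829725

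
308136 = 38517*8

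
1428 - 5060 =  - 3632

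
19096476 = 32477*588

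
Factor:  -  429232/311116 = - 556/403 = - 2^2 * 13^( -1 ) * 31^( - 1)  *  139^1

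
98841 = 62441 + 36400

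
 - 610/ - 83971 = 610/83971= 0.01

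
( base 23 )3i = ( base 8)127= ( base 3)10020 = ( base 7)153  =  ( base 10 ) 87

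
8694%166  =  62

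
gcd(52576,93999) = 1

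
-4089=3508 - 7597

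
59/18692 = 59/18692 = 0.00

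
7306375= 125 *58451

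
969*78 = 75582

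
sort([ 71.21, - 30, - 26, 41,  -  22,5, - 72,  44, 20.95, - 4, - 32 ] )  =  [ - 72, -32, - 30, - 26, - 22,  -  4  ,  5,20.95 , 41,  44, 71.21 ] 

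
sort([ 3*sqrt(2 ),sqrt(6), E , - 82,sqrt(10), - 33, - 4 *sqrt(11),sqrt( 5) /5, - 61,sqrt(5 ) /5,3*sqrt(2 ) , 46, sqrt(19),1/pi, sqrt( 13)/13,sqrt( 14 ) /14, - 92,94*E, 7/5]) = [ - 92, - 82, - 61, - 33 ,- 4 * sqrt( 11),  sqrt ( 14 )/14,sqrt ( 13)/13,  1/pi,sqrt( 5)/5, sqrt(5 ) /5, 7/5,sqrt ( 6 ),E, sqrt( 10 ),3*sqrt( 2 ), 3*sqrt( 2), sqrt( 19),  46,94*E]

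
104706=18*5817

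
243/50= 243/50 = 4.86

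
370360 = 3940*94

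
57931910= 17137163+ 40794747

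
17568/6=2928 = 2928.00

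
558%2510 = 558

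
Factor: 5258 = 2^1*11^1*239^1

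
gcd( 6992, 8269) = 1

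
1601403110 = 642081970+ 959321140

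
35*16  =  560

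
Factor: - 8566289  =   - 8566289^1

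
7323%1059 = 969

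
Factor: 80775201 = 3^1 * 13^1*2071159^1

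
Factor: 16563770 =2^1*5^1*443^1*3739^1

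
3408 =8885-5477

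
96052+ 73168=169220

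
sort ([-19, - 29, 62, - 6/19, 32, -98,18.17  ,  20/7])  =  [ - 98, - 29, - 19 , - 6/19 , 20/7, 18.17,32,  62] 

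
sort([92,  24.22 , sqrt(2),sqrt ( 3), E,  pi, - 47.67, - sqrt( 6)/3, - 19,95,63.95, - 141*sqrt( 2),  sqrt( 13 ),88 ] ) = [-141*sqrt(2), - 47.67 , - 19 , - sqrt( 6)/3,sqrt( 2),  sqrt(3 ),E,pi,sqrt(13 ),24.22, 63.95 , 88,92,95 ] 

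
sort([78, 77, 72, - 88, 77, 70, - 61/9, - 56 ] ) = [ - 88, - 56, - 61/9, 70,  72,77 , 77, 78 ]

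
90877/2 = 45438 + 1/2 = 45438.50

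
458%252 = 206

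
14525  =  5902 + 8623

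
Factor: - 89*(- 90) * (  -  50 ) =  - 2^2*3^2*5^3 * 89^1 = - 400500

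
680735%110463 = 17957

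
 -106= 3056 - 3162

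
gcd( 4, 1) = 1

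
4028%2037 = 1991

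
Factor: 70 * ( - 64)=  - 2^7*5^1 * 7^1=- 4480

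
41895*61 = 2555595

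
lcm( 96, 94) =4512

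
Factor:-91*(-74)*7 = 47138 =2^1*7^2*13^1 * 37^1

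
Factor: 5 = 5^1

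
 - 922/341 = - 3 + 101/341 = -2.70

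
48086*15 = 721290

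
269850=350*771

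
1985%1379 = 606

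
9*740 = 6660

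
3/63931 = 3/63931 = 0.00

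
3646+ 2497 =6143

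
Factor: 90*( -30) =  - 2^2*3^3*5^2 = - 2700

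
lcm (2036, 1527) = 6108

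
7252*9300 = 67443600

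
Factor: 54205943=11^2*447983^1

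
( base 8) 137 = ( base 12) 7B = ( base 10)95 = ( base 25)3K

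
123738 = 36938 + 86800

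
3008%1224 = 560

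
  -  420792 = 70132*( - 6 ) 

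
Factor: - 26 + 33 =7^1=7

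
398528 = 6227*64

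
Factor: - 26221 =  - 13^1*2017^1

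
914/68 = 457/34 = 13.44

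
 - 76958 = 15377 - 92335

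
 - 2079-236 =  - 2315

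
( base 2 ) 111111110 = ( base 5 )4020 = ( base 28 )i6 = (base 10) 510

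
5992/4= 1498 = 1498.00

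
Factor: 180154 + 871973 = 1052127=3^2*116903^1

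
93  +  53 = 146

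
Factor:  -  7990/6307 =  - 2^1  *  5^1 * 7^( - 1)*47^1 * 53^(-1) = -470/371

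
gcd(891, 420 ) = 3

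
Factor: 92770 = 2^1 * 5^1*9277^1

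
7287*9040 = 65874480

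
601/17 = 35 + 6/17 = 35.35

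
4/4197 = 4/4197 = 0.00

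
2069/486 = 2069/486= 4.26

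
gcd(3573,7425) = 9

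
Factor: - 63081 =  - 3^2*43^1*163^1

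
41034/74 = 554 + 19/37 = 554.51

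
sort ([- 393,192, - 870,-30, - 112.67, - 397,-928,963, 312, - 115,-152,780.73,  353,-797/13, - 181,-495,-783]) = [ - 928,-870,-783,-495, - 397, -393,  -  181, - 152, - 115, - 112.67  , - 797/13  , - 30, 192,312,353,780.73,963 ] 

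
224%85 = 54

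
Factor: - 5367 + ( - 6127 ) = - 11494 = -2^1  *7^1 *821^1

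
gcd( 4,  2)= 2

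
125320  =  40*3133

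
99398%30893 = 6719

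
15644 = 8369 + 7275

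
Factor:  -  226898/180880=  - 2^( - 3)  *  5^(-1)*17^( - 1)*853^1 = - 853/680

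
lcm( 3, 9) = 9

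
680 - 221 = 459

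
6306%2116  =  2074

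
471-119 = 352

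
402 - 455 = - 53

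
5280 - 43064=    -37784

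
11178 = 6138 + 5040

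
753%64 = 49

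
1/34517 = 1/34517 = 0.00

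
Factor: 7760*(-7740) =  - 2^6*3^2 *5^2*43^1*97^1 = - 60062400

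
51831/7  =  7404+3/7 = 7404.43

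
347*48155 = 16709785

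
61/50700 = 61/50700 = 0.00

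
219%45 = 39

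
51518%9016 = 6438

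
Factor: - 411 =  - 3^1*137^1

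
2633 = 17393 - 14760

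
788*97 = 76436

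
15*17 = 255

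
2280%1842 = 438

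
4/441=4/441 =0.01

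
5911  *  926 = 5473586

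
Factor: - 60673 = - 17^1*43^1*83^1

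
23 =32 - 9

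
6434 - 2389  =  4045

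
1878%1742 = 136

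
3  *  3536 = 10608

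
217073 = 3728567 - 3511494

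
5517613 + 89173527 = 94691140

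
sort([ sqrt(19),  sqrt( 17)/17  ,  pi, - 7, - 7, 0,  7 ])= [ - 7,-7, 0,  sqrt( 17)/17,  pi,  sqrt( 19 ), 7]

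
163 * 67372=10981636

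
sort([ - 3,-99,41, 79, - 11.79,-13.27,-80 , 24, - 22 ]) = [ - 99,  -  80,  -  22, - 13.27, - 11.79 ,  -  3,24,41,79 ] 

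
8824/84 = 2206/21 = 105.05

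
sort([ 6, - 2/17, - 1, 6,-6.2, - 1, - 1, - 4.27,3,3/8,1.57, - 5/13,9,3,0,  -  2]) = [ - 6.2, - 4.27, - 2 , - 1, - 1, - 1, - 5/13, - 2/17,0,3/8, 1.57,3,  3, 6,6, 9]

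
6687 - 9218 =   -  2531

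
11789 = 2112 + 9677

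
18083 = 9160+8923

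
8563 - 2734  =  5829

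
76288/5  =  76288/5 = 15257.60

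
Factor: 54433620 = 2^2*3^4*5^1* 33601^1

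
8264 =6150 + 2114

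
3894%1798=298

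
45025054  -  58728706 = - 13703652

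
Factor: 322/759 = 2^1 *3^(  -  1 )*7^1*11^(-1 )=14/33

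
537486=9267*58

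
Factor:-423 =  - 3^2*47^1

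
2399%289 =87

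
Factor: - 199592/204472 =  - 409/419= -409^1*419^( - 1 ) 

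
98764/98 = 1007 + 39/49 = 1007.80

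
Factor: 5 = 5^1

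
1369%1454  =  1369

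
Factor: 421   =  421^1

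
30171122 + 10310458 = 40481580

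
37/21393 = 37/21393 = 0.00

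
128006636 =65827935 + 62178701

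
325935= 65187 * 5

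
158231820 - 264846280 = -106614460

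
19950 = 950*21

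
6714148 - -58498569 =65212717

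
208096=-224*( - 929) 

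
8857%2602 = 1051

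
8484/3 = 2828 = 2828.00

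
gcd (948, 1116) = 12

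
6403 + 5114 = 11517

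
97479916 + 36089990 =133569906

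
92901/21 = 4423 + 6/7 = 4423.86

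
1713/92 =18 + 57/92=18.62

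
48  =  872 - 824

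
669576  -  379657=289919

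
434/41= 434/41 = 10.59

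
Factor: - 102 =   -  2^1  *  3^1*17^1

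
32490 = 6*5415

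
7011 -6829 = 182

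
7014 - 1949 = 5065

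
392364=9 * 43596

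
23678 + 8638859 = 8662537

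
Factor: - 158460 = - 2^2*3^1*5^1*19^1 * 139^1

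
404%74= 34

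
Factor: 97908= 2^2*3^1*41^1*199^1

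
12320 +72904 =85224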